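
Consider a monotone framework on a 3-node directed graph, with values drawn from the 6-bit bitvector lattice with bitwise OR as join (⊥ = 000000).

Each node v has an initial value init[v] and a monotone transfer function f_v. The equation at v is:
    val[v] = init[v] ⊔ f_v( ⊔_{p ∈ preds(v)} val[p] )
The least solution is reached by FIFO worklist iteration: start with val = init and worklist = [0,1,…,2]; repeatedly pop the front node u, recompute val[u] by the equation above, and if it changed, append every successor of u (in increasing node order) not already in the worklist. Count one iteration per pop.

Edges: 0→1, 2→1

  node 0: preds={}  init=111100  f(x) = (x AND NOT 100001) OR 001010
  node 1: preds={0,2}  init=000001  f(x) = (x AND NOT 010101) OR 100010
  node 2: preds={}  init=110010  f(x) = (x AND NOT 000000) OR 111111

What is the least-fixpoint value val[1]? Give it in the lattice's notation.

101011

Iteration log — 4 steps:
  step 1. node 0  ⊔preds=000000  new=111110  old=111100  +wl: 
  step 2. node 1  ⊔preds=111110  new=101011  old=000001  +wl: 
  step 3. node 2  ⊔preds=000000  new=111111  old=110010  +wl: 1
  step 4. node 1  ⊔preds=111111  new=101011  stable

Least fixpoint reached:
  node 0: 111110
  node 1: 101011
  node 2: 111111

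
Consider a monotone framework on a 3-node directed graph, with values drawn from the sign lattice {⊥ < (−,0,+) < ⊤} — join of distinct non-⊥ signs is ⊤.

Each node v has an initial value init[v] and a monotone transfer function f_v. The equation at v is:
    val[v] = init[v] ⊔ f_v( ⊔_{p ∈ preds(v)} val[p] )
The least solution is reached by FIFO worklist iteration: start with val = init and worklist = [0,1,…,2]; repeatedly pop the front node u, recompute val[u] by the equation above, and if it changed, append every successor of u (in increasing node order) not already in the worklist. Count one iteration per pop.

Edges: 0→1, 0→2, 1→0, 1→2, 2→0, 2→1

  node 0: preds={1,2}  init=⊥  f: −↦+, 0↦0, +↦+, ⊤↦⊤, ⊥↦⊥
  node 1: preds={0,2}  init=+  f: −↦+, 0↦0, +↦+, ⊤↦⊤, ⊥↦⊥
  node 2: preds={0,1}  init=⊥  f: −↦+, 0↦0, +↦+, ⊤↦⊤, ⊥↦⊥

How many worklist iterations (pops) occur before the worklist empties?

Iteration log — 5 steps:
  step 1. node 0  ⊔preds=+  new=+  old=⊥  +wl: 
  step 2. node 1  ⊔preds=+  new=+  stable
  step 3. node 2  ⊔preds=+  new=+  old=⊥  +wl: 0,1
  step 4. node 0  ⊔preds=+  new=+  stable
  step 5. node 1  ⊔preds=+  new=+  stable

Least fixpoint reached:
  node 0: +
  node 1: +
  node 2: +

5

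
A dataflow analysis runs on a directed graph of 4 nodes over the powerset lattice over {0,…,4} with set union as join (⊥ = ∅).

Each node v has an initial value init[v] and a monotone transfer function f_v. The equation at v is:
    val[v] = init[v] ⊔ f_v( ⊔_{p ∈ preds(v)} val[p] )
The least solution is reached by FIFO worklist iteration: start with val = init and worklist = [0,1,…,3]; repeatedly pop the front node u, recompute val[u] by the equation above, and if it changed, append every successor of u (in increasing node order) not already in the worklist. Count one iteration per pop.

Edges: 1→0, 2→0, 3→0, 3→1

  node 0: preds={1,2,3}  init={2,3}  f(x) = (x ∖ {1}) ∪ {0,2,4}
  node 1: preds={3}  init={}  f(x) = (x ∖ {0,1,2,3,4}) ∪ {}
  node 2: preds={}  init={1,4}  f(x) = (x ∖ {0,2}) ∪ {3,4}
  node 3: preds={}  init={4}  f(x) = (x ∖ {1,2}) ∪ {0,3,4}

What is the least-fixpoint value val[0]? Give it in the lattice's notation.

Trace (6 dequeues):
  [1] u=0 | in {1,4} | out {0,2,3,4} | prev {2,3} | push {}
  [2] u=1 | in {4} | out {} | ==
  [3] u=2 | in {} | out {1,3,4} | prev {1,4} | push {0}
  [4] u=3 | in {} | out {0,3,4} | prev {4} | push {1}
  [5] u=0 | in {0,1,3,4} | out {0,2,3,4} | ==
  [6] u=1 | in {0,3,4} | out {} | ==

Converged values:
  [0] {0,2,3,4}
  [1] {}
  [2] {1,3,4}
  [3] {0,3,4}

{0,2,3,4}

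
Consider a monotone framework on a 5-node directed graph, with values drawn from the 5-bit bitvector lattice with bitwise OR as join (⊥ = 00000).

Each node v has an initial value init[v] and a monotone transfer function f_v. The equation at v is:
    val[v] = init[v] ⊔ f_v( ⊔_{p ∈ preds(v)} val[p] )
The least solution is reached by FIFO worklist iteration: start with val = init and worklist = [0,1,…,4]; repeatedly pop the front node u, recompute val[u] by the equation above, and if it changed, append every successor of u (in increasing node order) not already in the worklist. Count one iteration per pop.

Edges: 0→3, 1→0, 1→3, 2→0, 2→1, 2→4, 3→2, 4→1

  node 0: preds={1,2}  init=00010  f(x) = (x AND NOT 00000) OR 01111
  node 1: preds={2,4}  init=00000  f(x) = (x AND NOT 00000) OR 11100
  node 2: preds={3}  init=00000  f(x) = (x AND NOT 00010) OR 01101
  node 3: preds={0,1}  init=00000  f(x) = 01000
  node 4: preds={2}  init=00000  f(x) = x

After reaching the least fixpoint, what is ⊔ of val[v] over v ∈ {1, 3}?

11101

Iteration log — 10 steps:
  step 1. node 0  ⊔preds=00000  new=01111  old=00010  +wl: 
  step 2. node 1  ⊔preds=00000  new=11100  old=00000  +wl: 0
  step 3. node 2  ⊔preds=00000  new=01101  old=00000  +wl: 1
  step 4. node 3  ⊔preds=11111  new=01000  old=00000  +wl: 2
  step 5. node 4  ⊔preds=01101  new=01101  old=00000  +wl: 
  step 6. node 0  ⊔preds=11101  new=11111  old=01111  +wl: 3
  step 7. node 1  ⊔preds=01101  new=11101  old=11100  +wl: 0
  step 8. node 2  ⊔preds=01000  new=01101  stable
  step 9. node 3  ⊔preds=11111  new=01000  stable
  step 10. node 0  ⊔preds=11101  new=11111  stable

Least fixpoint reached:
  node 0: 11111
  node 1: 11101
  node 2: 01101
  node 3: 01000
  node 4: 01101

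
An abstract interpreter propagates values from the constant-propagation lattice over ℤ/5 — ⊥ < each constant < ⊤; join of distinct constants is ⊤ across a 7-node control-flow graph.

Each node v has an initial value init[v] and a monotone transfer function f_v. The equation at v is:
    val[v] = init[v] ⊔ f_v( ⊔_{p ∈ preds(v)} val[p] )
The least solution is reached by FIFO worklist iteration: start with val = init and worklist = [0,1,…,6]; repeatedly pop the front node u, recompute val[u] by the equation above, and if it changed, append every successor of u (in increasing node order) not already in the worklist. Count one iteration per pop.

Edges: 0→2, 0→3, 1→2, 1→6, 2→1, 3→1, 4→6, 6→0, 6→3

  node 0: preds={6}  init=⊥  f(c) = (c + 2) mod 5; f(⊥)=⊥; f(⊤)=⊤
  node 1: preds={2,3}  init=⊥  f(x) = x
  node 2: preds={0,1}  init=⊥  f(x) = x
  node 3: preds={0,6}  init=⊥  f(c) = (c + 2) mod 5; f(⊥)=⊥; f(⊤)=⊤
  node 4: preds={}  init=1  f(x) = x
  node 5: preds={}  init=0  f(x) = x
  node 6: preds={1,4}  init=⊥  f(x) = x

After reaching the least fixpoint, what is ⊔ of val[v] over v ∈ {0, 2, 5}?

⊤

Iteration log — 17 steps:
  step 1. node 0  ⊔preds=⊥  new=⊥  stable
  step 2. node 1  ⊔preds=⊥  new=⊥  stable
  step 3. node 2  ⊔preds=⊥  new=⊥  stable
  step 4. node 3  ⊔preds=⊥  new=⊥  stable
  step 5. node 4  ⊔preds=⊥  new=1  stable
  step 6. node 5  ⊔preds=⊥  new=0  stable
  step 7. node 6  ⊔preds=1  new=1  old=⊥  +wl: 0,3
  step 8. node 0  ⊔preds=1  new=3  old=⊥  +wl: 2
  step 9. node 3  ⊔preds=⊤  new=⊤  old=⊥  +wl: 1
  step 10. node 2  ⊔preds=3  new=3  old=⊥  +wl: 
  step 11. node 1  ⊔preds=⊤  new=⊤  old=⊥  +wl: 2,6
  step 12. node 2  ⊔preds=⊤  new=⊤  old=3  +wl: 1
  step 13. node 6  ⊔preds=⊤  new=⊤  old=1  +wl: 0,3
  step 14. node 1  ⊔preds=⊤  new=⊤  stable
  step 15. node 0  ⊔preds=⊤  new=⊤  old=3  +wl: 2
  step 16. node 3  ⊔preds=⊤  new=⊤  stable
  step 17. node 2  ⊔preds=⊤  new=⊤  stable

Least fixpoint reached:
  node 0: ⊤
  node 1: ⊤
  node 2: ⊤
  node 3: ⊤
  node 4: 1
  node 5: 0
  node 6: ⊤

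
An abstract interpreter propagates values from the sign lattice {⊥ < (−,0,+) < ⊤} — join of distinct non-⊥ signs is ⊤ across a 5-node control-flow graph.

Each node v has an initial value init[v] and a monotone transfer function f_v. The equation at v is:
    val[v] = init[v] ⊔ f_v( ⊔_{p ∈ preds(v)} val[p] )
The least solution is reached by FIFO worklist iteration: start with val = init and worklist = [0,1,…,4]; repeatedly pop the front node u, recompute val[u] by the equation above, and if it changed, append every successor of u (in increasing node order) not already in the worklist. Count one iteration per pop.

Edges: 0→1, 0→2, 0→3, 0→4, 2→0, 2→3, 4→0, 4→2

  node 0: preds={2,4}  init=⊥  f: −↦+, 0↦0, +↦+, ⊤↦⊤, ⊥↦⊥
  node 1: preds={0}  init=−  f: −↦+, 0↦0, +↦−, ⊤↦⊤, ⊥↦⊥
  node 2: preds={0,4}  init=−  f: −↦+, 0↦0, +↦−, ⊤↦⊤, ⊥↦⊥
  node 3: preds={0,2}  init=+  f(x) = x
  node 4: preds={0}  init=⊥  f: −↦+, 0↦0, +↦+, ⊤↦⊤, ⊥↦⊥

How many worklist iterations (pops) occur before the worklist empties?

12

Worklist (12 pops):
  #1 pop 0: in=− → + (was ⊥); enqueue []
  #2 pop 1: in=+ → − (no change)
  #3 pop 2: in=+ → − (no change)
  #4 pop 3: in=⊤ → ⊤ (was +); enqueue []
  #5 pop 4: in=+ → + (was ⊥); enqueue [0,2]
  #6 pop 0: in=⊤ → ⊤ (was +); enqueue [1,3,4]
  #7 pop 2: in=⊤ → ⊤ (was −); enqueue [0]
  #8 pop 1: in=⊤ → ⊤ (was −); enqueue []
  #9 pop 3: in=⊤ → ⊤ (no change)
  #10 pop 4: in=⊤ → ⊤ (was +); enqueue [2]
  #11 pop 0: in=⊤ → ⊤ (no change)
  #12 pop 2: in=⊤ → ⊤ (no change)

Fixpoint:
  val[0] = ⊤
  val[1] = ⊤
  val[2] = ⊤
  val[3] = ⊤
  val[4] = ⊤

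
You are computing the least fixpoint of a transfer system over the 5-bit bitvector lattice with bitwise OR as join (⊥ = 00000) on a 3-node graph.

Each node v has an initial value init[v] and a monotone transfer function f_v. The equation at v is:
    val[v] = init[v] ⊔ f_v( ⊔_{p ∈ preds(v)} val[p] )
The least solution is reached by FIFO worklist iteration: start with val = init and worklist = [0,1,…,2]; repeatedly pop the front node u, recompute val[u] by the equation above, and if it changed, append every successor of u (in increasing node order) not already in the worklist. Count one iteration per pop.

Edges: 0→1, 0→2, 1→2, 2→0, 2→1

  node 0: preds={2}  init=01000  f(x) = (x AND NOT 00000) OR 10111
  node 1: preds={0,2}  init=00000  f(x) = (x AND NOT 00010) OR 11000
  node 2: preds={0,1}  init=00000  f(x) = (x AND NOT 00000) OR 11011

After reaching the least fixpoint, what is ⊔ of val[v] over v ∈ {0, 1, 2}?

11111

Trace (5 dequeues):
  [1] u=0 | in 00000 | out 11111 | prev 01000 | push {}
  [2] u=1 | in 11111 | out 11101 | prev 00000 | push {}
  [3] u=2 | in 11111 | out 11111 | prev 00000 | push {0,1}
  [4] u=0 | in 11111 | out 11111 | ==
  [5] u=1 | in 11111 | out 11101 | ==

Converged values:
  [0] 11111
  [1] 11101
  [2] 11111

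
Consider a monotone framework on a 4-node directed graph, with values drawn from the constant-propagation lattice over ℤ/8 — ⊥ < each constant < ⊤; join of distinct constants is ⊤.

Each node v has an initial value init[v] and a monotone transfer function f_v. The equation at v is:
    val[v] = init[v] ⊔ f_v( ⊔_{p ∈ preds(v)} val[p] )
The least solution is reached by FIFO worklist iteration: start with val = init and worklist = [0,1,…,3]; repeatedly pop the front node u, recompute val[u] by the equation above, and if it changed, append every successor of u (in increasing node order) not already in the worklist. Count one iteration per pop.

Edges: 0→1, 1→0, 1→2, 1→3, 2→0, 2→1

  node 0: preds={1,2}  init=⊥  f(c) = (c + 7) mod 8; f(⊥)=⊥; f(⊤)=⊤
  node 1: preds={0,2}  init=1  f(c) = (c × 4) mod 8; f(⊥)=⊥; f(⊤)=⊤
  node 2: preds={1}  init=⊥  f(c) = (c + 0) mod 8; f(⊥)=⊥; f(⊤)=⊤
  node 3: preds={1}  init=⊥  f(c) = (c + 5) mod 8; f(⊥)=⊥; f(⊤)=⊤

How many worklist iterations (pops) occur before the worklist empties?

Trace (6 dequeues):
  [1] u=0 | in 1 | out 0 | prev ⊥ | push {}
  [2] u=1 | in 0 | out ⊤ | prev 1 | push {0}
  [3] u=2 | in ⊤ | out ⊤ | prev ⊥ | push {1}
  [4] u=3 | in ⊤ | out ⊤ | prev ⊥ | push {}
  [5] u=0 | in ⊤ | out ⊤ | prev 0 | push {}
  [6] u=1 | in ⊤ | out ⊤ | ==

Converged values:
  [0] ⊤
  [1] ⊤
  [2] ⊤
  [3] ⊤

6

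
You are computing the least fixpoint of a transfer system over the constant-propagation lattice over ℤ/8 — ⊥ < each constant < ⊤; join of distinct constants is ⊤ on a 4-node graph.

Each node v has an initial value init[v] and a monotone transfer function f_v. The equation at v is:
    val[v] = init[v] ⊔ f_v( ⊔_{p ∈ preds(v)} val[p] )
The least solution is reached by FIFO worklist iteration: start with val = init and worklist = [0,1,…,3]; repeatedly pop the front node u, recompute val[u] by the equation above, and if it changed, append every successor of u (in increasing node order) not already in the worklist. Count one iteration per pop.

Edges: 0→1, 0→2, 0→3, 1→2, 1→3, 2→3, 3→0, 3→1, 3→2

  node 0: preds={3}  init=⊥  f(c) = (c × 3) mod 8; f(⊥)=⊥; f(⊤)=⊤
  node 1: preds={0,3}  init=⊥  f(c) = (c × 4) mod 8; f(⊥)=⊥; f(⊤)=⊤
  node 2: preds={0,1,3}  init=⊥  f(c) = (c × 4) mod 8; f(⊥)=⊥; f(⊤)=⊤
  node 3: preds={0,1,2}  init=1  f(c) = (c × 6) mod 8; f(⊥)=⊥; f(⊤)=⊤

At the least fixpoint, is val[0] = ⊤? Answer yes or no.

Trace (8 dequeues):
  [1] u=0 | in 1 | out 3 | prev ⊥ | push {}
  [2] u=1 | in ⊤ | out ⊤ | prev ⊥ | push {}
  [3] u=2 | in ⊤ | out ⊤ | prev ⊥ | push {}
  [4] u=3 | in ⊤ | out ⊤ | prev 1 | push {0,1,2}
  [5] u=0 | in ⊤ | out ⊤ | prev 3 | push {3}
  [6] u=1 | in ⊤ | out ⊤ | ==
  [7] u=2 | in ⊤ | out ⊤ | ==
  [8] u=3 | in ⊤ | out ⊤ | ==

Converged values:
  [0] ⊤
  [1] ⊤
  [2] ⊤
  [3] ⊤

yes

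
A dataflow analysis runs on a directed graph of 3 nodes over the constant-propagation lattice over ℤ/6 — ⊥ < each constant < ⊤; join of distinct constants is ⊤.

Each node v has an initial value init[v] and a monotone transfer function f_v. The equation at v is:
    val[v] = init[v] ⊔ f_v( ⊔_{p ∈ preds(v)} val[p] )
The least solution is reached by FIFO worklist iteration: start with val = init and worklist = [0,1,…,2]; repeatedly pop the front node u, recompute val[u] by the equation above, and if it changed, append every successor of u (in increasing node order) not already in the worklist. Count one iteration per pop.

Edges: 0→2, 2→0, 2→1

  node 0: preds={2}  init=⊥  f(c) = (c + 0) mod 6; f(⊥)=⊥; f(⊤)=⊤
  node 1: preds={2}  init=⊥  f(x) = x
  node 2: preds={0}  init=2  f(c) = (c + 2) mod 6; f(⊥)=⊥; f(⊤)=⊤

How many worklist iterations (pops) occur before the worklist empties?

6

Iteration log — 6 steps:
  step 1. node 0  ⊔preds=2  new=2  old=⊥  +wl: 
  step 2. node 1  ⊔preds=2  new=2  old=⊥  +wl: 
  step 3. node 2  ⊔preds=2  new=⊤  old=2  +wl: 0,1
  step 4. node 0  ⊔preds=⊤  new=⊤  old=2  +wl: 2
  step 5. node 1  ⊔preds=⊤  new=⊤  old=2  +wl: 
  step 6. node 2  ⊔preds=⊤  new=⊤  stable

Least fixpoint reached:
  node 0: ⊤
  node 1: ⊤
  node 2: ⊤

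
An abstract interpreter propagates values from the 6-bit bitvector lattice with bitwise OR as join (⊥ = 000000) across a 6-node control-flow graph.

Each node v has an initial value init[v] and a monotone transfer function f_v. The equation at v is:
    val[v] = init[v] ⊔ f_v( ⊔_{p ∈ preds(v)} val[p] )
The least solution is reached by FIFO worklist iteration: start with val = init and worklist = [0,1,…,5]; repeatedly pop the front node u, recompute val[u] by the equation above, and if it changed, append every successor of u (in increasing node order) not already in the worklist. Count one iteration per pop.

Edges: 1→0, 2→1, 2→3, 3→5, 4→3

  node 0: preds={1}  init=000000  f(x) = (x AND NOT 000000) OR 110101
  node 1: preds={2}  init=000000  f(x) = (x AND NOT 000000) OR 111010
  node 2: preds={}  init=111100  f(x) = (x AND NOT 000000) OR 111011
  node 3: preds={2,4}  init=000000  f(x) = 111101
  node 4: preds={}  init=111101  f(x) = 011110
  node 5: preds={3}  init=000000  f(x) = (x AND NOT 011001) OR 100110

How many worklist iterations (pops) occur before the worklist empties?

10

Trace (10 dequeues):
  [1] u=0 | in 000000 | out 110101 | prev 000000 | push {}
  [2] u=1 | in 111100 | out 111110 | prev 000000 | push {0}
  [3] u=2 | in 000000 | out 111111 | prev 111100 | push {1}
  [4] u=3 | in 111111 | out 111101 | prev 000000 | push {}
  [5] u=4 | in 000000 | out 111111 | prev 111101 | push {3}
  [6] u=5 | in 111101 | out 100110 | prev 000000 | push {}
  [7] u=0 | in 111110 | out 111111 | prev 110101 | push {}
  [8] u=1 | in 111111 | out 111111 | prev 111110 | push {0}
  [9] u=3 | in 111111 | out 111101 | ==
  [10] u=0 | in 111111 | out 111111 | ==

Converged values:
  [0] 111111
  [1] 111111
  [2] 111111
  [3] 111101
  [4] 111111
  [5] 100110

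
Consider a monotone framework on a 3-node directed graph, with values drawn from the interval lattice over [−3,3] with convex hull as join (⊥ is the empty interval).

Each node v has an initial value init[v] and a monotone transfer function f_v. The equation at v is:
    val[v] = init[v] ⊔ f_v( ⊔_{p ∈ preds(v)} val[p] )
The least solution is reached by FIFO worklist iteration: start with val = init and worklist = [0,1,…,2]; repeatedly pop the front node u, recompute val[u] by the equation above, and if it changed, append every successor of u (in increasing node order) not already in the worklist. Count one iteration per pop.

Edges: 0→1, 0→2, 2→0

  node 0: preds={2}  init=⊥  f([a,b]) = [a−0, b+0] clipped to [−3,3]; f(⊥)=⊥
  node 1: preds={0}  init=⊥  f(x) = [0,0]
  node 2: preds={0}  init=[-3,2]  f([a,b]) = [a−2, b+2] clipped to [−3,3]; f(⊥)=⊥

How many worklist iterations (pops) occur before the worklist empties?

Trace (6 dequeues):
  [1] u=0 | in [-3,2] | out [-3,2] | prev ⊥ | push {}
  [2] u=1 | in [-3,2] | out [0,0] | prev ⊥ | push {}
  [3] u=2 | in [-3,2] | out [-3,3] | prev [-3,2] | push {0}
  [4] u=0 | in [-3,3] | out [-3,3] | prev [-3,2] | push {1,2}
  [5] u=1 | in [-3,3] | out [0,0] | ==
  [6] u=2 | in [-3,3] | out [-3,3] | ==

Converged values:
  [0] [-3,3]
  [1] [0,0]
  [2] [-3,3]

6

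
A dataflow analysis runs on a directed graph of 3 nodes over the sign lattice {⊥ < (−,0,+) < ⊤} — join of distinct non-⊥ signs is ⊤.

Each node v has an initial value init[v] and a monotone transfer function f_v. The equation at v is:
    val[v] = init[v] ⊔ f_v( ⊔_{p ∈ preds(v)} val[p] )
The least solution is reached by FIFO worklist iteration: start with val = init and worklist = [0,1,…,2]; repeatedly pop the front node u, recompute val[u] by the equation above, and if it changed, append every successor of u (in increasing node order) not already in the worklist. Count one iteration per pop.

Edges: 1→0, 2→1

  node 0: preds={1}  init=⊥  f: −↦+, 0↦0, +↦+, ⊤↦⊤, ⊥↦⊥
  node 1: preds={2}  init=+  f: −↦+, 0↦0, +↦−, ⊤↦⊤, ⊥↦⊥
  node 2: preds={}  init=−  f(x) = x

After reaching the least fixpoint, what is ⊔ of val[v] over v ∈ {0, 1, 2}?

⊤

Worklist (3 pops):
  #1 pop 0: in=+ → + (was ⊥); enqueue []
  #2 pop 1: in=− → + (no change)
  #3 pop 2: in=⊥ → − (no change)

Fixpoint:
  val[0] = +
  val[1] = +
  val[2] = −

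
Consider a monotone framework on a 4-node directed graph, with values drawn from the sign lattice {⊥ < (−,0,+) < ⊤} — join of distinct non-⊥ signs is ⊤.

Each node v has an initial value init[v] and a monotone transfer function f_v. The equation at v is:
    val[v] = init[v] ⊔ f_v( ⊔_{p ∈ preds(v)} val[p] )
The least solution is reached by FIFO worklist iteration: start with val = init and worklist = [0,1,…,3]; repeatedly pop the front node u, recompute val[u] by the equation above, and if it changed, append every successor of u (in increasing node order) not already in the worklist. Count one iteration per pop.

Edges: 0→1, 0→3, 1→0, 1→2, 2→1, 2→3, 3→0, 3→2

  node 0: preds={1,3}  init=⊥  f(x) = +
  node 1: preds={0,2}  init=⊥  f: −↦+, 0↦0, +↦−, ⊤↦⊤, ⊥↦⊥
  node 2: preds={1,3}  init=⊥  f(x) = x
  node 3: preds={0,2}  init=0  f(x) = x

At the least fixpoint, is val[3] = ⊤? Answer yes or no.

Trace (8 dequeues):
  [1] u=0 | in 0 | out + | prev ⊥ | push {}
  [2] u=1 | in + | out − | prev ⊥ | push {0}
  [3] u=2 | in ⊤ | out ⊤ | prev ⊥ | push {1}
  [4] u=3 | in ⊤ | out ⊤ | prev 0 | push {2}
  [5] u=0 | in ⊤ | out + | ==
  [6] u=1 | in ⊤ | out ⊤ | prev − | push {0}
  [7] u=2 | in ⊤ | out ⊤ | ==
  [8] u=0 | in ⊤ | out + | ==

Converged values:
  [0] +
  [1] ⊤
  [2] ⊤
  [3] ⊤

yes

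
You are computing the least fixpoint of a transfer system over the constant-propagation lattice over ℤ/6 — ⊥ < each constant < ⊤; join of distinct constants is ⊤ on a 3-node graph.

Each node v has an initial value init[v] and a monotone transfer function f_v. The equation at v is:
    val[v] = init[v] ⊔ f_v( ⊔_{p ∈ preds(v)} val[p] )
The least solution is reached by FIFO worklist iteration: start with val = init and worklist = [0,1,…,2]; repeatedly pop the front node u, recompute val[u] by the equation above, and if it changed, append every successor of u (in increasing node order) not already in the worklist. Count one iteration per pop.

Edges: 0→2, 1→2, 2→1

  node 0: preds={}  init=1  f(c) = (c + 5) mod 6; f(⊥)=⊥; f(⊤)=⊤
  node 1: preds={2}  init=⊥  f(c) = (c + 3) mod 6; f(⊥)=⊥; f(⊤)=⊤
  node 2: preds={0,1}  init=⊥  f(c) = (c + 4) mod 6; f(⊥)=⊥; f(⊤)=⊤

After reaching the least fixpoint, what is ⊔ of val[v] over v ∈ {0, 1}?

⊤

Iteration log — 7 steps:
  step 1. node 0  ⊔preds=⊥  new=1  stable
  step 2. node 1  ⊔preds=⊥  new=⊥  stable
  step 3. node 2  ⊔preds=1  new=5  old=⊥  +wl: 1
  step 4. node 1  ⊔preds=5  new=2  old=⊥  +wl: 2
  step 5. node 2  ⊔preds=⊤  new=⊤  old=5  +wl: 1
  step 6. node 1  ⊔preds=⊤  new=⊤  old=2  +wl: 2
  step 7. node 2  ⊔preds=⊤  new=⊤  stable

Least fixpoint reached:
  node 0: 1
  node 1: ⊤
  node 2: ⊤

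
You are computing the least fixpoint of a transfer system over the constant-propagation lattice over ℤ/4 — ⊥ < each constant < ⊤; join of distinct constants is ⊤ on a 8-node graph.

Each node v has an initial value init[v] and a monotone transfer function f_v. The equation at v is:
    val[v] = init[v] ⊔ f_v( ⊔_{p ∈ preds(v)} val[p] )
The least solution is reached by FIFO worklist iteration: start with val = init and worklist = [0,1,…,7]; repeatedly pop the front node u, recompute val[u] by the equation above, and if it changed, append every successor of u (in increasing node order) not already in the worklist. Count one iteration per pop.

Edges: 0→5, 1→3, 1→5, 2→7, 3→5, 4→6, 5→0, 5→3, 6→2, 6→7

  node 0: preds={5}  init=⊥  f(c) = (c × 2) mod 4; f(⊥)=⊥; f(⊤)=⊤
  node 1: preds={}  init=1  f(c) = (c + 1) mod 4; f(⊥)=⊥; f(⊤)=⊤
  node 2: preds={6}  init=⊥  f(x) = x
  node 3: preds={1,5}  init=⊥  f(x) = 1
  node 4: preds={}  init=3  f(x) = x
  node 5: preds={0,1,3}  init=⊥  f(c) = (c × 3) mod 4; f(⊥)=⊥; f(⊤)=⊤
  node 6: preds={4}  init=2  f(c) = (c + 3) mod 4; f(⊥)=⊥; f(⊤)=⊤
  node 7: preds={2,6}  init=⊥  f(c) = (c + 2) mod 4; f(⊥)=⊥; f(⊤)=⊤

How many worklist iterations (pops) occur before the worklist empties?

14

Trace (14 dequeues):
  [1] u=0 | in ⊥ | out ⊥ | ==
  [2] u=1 | in ⊥ | out 1 | ==
  [3] u=2 | in 2 | out 2 | prev ⊥ | push {}
  [4] u=3 | in 1 | out 1 | prev ⊥ | push {}
  [5] u=4 | in ⊥ | out 3 | ==
  [6] u=5 | in 1 | out 3 | prev ⊥ | push {0,3}
  [7] u=6 | in 3 | out 2 | ==
  [8] u=7 | in 2 | out 0 | prev ⊥ | push {}
  [9] u=0 | in 3 | out 2 | prev ⊥ | push {5}
  [10] u=3 | in ⊤ | out 1 | ==
  [11] u=5 | in ⊤ | out ⊤ | prev 3 | push {0,3}
  [12] u=0 | in ⊤ | out ⊤ | prev 2 | push {5}
  [13] u=3 | in ⊤ | out 1 | ==
  [14] u=5 | in ⊤ | out ⊤ | ==

Converged values:
  [0] ⊤
  [1] 1
  [2] 2
  [3] 1
  [4] 3
  [5] ⊤
  [6] 2
  [7] 0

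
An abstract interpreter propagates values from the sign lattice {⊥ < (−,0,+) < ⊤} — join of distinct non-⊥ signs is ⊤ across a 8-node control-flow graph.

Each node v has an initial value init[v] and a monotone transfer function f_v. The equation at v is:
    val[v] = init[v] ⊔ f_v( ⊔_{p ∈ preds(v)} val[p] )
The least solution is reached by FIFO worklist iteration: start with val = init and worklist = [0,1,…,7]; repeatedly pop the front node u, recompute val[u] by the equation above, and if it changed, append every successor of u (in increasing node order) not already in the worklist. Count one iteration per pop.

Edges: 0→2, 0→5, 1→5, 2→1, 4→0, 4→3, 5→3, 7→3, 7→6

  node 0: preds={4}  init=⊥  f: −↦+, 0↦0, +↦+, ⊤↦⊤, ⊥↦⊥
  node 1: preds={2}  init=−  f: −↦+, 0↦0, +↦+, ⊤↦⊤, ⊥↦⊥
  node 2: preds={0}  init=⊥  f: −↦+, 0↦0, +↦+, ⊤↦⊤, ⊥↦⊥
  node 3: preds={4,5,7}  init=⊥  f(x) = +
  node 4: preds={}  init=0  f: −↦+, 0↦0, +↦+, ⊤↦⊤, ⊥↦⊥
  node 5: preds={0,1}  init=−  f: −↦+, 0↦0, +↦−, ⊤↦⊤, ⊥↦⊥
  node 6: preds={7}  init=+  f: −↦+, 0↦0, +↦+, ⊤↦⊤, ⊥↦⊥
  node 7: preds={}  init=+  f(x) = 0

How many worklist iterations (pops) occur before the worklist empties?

12

Worklist (12 pops):
  #1 pop 0: in=0 → 0 (was ⊥); enqueue []
  #2 pop 1: in=⊥ → − (no change)
  #3 pop 2: in=0 → 0 (was ⊥); enqueue [1]
  #4 pop 3: in=⊤ → + (was ⊥); enqueue []
  #5 pop 4: in=⊥ → 0 (no change)
  #6 pop 5: in=⊤ → ⊤ (was −); enqueue [3]
  #7 pop 6: in=+ → + (no change)
  #8 pop 7: in=⊥ → ⊤ (was +); enqueue [6]
  #9 pop 1: in=0 → ⊤ (was −); enqueue [5]
  #10 pop 3: in=⊤ → + (no change)
  #11 pop 6: in=⊤ → ⊤ (was +); enqueue []
  #12 pop 5: in=⊤ → ⊤ (no change)

Fixpoint:
  val[0] = 0
  val[1] = ⊤
  val[2] = 0
  val[3] = +
  val[4] = 0
  val[5] = ⊤
  val[6] = ⊤
  val[7] = ⊤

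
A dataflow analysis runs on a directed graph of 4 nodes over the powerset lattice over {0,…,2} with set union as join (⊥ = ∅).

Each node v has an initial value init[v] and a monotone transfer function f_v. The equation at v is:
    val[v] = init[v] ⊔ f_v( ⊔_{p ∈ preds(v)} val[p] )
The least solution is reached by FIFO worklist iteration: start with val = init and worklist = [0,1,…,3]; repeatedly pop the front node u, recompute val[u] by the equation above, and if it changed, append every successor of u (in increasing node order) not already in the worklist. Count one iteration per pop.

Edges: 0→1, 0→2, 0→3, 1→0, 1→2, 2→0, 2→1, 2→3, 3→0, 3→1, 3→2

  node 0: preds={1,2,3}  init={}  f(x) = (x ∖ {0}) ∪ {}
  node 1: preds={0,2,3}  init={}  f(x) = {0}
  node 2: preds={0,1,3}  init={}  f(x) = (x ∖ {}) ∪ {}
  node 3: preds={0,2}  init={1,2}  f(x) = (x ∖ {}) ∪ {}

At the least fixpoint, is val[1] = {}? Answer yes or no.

Worklist (7 pops):
  #1 pop 0: in={1,2} → {1,2} (was {}); enqueue []
  #2 pop 1: in={1,2} → {0} (was {}); enqueue [0]
  #3 pop 2: in={0,1,2} → {0,1,2} (was {}); enqueue [1]
  #4 pop 3: in={0,1,2} → {0,1,2} (was {1,2}); enqueue [2]
  #5 pop 0: in={0,1,2} → {1,2} (no change)
  #6 pop 1: in={0,1,2} → {0} (no change)
  #7 pop 2: in={0,1,2} → {0,1,2} (no change)

Fixpoint:
  val[0] = {1,2}
  val[1] = {0}
  val[2] = {0,1,2}
  val[3] = {0,1,2}

no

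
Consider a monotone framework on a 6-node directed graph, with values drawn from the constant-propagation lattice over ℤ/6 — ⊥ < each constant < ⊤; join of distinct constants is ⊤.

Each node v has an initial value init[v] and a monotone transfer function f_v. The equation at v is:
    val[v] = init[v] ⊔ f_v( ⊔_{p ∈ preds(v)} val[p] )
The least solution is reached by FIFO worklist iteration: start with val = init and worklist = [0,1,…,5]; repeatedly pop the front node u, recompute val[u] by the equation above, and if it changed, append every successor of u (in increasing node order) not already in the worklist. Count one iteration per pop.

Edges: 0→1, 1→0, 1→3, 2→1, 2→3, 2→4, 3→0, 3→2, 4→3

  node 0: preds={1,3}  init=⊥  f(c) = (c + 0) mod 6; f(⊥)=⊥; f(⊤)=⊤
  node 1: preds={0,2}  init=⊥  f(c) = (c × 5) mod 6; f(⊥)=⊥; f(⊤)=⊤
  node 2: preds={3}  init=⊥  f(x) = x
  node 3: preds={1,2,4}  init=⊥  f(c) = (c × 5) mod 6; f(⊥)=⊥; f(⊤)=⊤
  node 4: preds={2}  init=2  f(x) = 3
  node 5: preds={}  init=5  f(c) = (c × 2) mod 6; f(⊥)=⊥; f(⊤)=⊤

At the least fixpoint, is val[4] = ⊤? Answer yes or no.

yes

Worklist (18 pops):
  #1 pop 0: in=⊥ → ⊥ (no change)
  #2 pop 1: in=⊥ → ⊥ (no change)
  #3 pop 2: in=⊥ → ⊥ (no change)
  #4 pop 3: in=2 → 4 (was ⊥); enqueue [0,2]
  #5 pop 4: in=⊥ → ⊤ (was 2); enqueue [3]
  #6 pop 5: in=⊥ → 5 (no change)
  #7 pop 0: in=4 → 4 (was ⊥); enqueue [1]
  #8 pop 2: in=4 → 4 (was ⊥); enqueue [4]
  #9 pop 3: in=⊤ → ⊤ (was 4); enqueue [0,2]
  #10 pop 1: in=4 → 2 (was ⊥); enqueue [3]
  #11 pop 4: in=4 → ⊤ (no change)
  #12 pop 0: in=⊤ → ⊤ (was 4); enqueue [1]
  #13 pop 2: in=⊤ → ⊤ (was 4); enqueue [4]
  #14 pop 3: in=⊤ → ⊤ (no change)
  #15 pop 1: in=⊤ → ⊤ (was 2); enqueue [0,3]
  #16 pop 4: in=⊤ → ⊤ (no change)
  #17 pop 0: in=⊤ → ⊤ (no change)
  #18 pop 3: in=⊤ → ⊤ (no change)

Fixpoint:
  val[0] = ⊤
  val[1] = ⊤
  val[2] = ⊤
  val[3] = ⊤
  val[4] = ⊤
  val[5] = 5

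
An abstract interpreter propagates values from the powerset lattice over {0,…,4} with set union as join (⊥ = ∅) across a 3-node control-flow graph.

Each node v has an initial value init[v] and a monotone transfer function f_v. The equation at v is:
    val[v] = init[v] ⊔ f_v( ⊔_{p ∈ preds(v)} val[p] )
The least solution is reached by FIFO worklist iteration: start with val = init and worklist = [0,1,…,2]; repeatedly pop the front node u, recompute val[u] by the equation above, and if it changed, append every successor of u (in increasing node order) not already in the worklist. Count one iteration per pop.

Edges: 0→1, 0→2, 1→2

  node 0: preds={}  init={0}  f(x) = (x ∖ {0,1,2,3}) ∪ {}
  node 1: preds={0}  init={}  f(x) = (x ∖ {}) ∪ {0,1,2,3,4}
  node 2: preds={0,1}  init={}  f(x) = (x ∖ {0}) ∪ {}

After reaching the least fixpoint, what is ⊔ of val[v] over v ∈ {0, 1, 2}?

{0,1,2,3,4}

Worklist (3 pops):
  #1 pop 0: in={} → {0} (no change)
  #2 pop 1: in={0} → {0,1,2,3,4} (was {}); enqueue []
  #3 pop 2: in={0,1,2,3,4} → {1,2,3,4} (was {}); enqueue []

Fixpoint:
  val[0] = {0}
  val[1] = {0,1,2,3,4}
  val[2] = {1,2,3,4}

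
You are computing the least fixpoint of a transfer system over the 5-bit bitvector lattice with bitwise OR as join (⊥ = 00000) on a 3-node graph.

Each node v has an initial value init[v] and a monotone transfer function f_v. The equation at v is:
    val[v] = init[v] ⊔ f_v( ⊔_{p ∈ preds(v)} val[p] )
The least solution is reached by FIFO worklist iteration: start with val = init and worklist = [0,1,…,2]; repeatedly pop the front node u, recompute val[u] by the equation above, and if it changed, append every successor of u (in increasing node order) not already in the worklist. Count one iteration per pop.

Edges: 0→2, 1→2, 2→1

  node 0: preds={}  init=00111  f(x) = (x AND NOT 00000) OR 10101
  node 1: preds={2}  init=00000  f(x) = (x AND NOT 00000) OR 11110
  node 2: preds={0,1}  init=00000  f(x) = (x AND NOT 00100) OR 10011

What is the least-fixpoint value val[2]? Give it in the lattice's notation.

11011

Iteration log — 5 steps:
  step 1. node 0  ⊔preds=00000  new=10111  old=00111  +wl: 
  step 2. node 1  ⊔preds=00000  new=11110  old=00000  +wl: 
  step 3. node 2  ⊔preds=11111  new=11011  old=00000  +wl: 1
  step 4. node 1  ⊔preds=11011  new=11111  old=11110  +wl: 2
  step 5. node 2  ⊔preds=11111  new=11011  stable

Least fixpoint reached:
  node 0: 10111
  node 1: 11111
  node 2: 11011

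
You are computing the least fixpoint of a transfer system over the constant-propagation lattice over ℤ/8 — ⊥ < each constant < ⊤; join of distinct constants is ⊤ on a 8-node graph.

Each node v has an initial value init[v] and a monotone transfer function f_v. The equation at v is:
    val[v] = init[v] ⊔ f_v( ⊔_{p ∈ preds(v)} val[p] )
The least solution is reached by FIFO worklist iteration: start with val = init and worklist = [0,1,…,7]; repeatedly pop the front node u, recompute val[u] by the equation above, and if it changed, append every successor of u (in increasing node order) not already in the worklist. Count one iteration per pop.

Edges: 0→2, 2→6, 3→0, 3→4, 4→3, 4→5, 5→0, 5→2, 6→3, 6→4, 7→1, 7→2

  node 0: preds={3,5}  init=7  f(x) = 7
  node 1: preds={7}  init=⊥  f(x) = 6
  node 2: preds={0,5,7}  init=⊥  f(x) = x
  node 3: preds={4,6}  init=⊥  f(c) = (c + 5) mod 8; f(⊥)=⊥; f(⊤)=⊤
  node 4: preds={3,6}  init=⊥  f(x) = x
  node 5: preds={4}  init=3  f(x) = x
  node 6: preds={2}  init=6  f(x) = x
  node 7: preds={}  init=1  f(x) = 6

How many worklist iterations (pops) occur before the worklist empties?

14

Trace (14 dequeues):
  [1] u=0 | in 3 | out 7 | ==
  [2] u=1 | in 1 | out 6 | prev ⊥ | push {}
  [3] u=2 | in ⊤ | out ⊤ | prev ⊥ | push {}
  [4] u=3 | in 6 | out 3 | prev ⊥ | push {0}
  [5] u=4 | in ⊤ | out ⊤ | prev ⊥ | push {3}
  [6] u=5 | in ⊤ | out ⊤ | prev 3 | push {2}
  [7] u=6 | in ⊤ | out ⊤ | prev 6 | push {4}
  [8] u=7 | in ⊥ | out ⊤ | prev 1 | push {1}
  [9] u=0 | in ⊤ | out 7 | ==
  [10] u=3 | in ⊤ | out ⊤ | prev 3 | push {0}
  [11] u=2 | in ⊤ | out ⊤ | ==
  [12] u=4 | in ⊤ | out ⊤ | ==
  [13] u=1 | in ⊤ | out 6 | ==
  [14] u=0 | in ⊤ | out 7 | ==

Converged values:
  [0] 7
  [1] 6
  [2] ⊤
  [3] ⊤
  [4] ⊤
  [5] ⊤
  [6] ⊤
  [7] ⊤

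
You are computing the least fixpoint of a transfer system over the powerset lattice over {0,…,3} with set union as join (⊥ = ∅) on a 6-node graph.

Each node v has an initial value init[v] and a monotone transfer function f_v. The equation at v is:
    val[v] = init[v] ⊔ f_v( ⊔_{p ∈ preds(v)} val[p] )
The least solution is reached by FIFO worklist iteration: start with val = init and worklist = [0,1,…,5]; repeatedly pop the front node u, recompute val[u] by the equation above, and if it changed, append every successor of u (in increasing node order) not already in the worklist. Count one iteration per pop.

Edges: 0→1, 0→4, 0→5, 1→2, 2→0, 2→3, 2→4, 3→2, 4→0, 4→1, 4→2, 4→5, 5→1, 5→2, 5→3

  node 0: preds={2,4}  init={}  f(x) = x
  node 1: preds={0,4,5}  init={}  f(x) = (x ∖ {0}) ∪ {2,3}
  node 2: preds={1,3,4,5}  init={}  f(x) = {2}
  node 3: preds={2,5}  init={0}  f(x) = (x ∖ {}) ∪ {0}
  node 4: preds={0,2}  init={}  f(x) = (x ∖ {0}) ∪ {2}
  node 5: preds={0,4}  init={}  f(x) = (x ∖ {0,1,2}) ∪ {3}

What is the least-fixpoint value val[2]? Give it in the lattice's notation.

Iteration log — 13 steps:
  step 1. node 0  ⊔preds={}  new={}  stable
  step 2. node 1  ⊔preds={}  new={2,3}  old={}  +wl: 
  step 3. node 2  ⊔preds={0,2,3}  new={2}  old={}  +wl: 0
  step 4. node 3  ⊔preds={2}  new={0,2}  old={0}  +wl: 2
  step 5. node 4  ⊔preds={2}  new={2}  old={}  +wl: 1
  step 6. node 5  ⊔preds={2}  new={3}  old={}  +wl: 3
  step 7. node 0  ⊔preds={2}  new={2}  old={}  +wl: 4,5
  step 8. node 2  ⊔preds={0,2,3}  new={2}  stable
  step 9. node 1  ⊔preds={2,3}  new={2,3}  stable
  step 10. node 3  ⊔preds={2,3}  new={0,2,3}  old={0,2}  +wl: 2
  step 11. node 4  ⊔preds={2}  new={2}  stable
  step 12. node 5  ⊔preds={2}  new={3}  stable
  step 13. node 2  ⊔preds={0,2,3}  new={2}  stable

Least fixpoint reached:
  node 0: {2}
  node 1: {2,3}
  node 2: {2}
  node 3: {0,2,3}
  node 4: {2}
  node 5: {3}

{2}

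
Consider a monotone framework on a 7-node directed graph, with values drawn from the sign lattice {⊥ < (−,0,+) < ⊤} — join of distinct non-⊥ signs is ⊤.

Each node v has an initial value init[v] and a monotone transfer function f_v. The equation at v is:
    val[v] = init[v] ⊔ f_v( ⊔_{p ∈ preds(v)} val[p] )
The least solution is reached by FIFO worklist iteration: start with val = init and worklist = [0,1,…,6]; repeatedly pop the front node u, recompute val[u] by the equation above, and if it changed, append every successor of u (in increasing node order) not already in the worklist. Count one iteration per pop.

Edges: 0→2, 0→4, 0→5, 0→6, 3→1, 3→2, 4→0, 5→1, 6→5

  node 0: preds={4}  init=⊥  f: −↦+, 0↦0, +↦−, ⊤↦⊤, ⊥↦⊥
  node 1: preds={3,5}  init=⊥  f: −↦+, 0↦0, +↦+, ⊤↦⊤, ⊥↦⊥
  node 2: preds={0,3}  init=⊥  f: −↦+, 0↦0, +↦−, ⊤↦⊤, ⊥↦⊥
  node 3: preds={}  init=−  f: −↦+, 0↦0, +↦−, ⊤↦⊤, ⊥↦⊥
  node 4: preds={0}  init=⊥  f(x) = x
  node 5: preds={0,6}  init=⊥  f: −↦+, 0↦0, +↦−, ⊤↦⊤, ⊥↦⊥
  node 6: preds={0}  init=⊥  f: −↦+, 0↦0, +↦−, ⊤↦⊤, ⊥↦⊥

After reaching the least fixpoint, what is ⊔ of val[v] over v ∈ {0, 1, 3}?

⊤

Trace (7 dequeues):
  [1] u=0 | in ⊥ | out ⊥ | ==
  [2] u=1 | in − | out + | prev ⊥ | push {}
  [3] u=2 | in − | out + | prev ⊥ | push {}
  [4] u=3 | in ⊥ | out − | ==
  [5] u=4 | in ⊥ | out ⊥ | ==
  [6] u=5 | in ⊥ | out ⊥ | ==
  [7] u=6 | in ⊥ | out ⊥ | ==

Converged values:
  [0] ⊥
  [1] +
  [2] +
  [3] −
  [4] ⊥
  [5] ⊥
  [6] ⊥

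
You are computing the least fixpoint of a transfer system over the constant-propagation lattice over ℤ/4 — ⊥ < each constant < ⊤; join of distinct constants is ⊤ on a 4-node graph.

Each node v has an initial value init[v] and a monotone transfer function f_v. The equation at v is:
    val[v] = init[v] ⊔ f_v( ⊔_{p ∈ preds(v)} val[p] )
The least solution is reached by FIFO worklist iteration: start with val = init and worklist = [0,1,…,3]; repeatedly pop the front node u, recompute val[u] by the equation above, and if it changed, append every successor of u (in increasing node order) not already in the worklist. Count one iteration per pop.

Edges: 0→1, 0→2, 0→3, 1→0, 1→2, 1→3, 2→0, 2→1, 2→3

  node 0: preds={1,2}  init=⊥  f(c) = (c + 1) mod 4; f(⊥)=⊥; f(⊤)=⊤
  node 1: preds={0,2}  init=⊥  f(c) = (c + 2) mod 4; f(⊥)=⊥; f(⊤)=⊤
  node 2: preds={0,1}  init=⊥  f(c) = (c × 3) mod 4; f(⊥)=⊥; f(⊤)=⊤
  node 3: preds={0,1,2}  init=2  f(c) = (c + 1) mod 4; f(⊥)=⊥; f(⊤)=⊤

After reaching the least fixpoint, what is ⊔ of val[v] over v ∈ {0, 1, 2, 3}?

Iteration log — 4 steps:
  step 1. node 0  ⊔preds=⊥  new=⊥  stable
  step 2. node 1  ⊔preds=⊥  new=⊥  stable
  step 3. node 2  ⊔preds=⊥  new=⊥  stable
  step 4. node 3  ⊔preds=⊥  new=2  stable

Least fixpoint reached:
  node 0: ⊥
  node 1: ⊥
  node 2: ⊥
  node 3: 2

2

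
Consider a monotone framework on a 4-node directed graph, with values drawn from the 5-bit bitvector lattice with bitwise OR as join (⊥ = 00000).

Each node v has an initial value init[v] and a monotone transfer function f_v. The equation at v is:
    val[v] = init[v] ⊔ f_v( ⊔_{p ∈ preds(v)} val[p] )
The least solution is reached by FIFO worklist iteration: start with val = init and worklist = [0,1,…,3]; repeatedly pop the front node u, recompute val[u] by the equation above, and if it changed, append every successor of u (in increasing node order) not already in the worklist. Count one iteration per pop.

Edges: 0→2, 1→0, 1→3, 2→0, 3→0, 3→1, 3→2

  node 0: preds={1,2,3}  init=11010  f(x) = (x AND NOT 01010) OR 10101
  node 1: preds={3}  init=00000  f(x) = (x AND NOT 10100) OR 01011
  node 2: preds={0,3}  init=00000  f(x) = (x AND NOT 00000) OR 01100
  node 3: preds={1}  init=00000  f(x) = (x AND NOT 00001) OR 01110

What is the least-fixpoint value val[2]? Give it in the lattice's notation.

Worklist (7 pops):
  #1 pop 0: in=00000 → 11111 (was 11010); enqueue []
  #2 pop 1: in=00000 → 01011 (was 00000); enqueue [0]
  #3 pop 2: in=11111 → 11111 (was 00000); enqueue []
  #4 pop 3: in=01011 → 01110 (was 00000); enqueue [1,2]
  #5 pop 0: in=11111 → 11111 (no change)
  #6 pop 1: in=01110 → 01011 (no change)
  #7 pop 2: in=11111 → 11111 (no change)

Fixpoint:
  val[0] = 11111
  val[1] = 01011
  val[2] = 11111
  val[3] = 01110

11111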